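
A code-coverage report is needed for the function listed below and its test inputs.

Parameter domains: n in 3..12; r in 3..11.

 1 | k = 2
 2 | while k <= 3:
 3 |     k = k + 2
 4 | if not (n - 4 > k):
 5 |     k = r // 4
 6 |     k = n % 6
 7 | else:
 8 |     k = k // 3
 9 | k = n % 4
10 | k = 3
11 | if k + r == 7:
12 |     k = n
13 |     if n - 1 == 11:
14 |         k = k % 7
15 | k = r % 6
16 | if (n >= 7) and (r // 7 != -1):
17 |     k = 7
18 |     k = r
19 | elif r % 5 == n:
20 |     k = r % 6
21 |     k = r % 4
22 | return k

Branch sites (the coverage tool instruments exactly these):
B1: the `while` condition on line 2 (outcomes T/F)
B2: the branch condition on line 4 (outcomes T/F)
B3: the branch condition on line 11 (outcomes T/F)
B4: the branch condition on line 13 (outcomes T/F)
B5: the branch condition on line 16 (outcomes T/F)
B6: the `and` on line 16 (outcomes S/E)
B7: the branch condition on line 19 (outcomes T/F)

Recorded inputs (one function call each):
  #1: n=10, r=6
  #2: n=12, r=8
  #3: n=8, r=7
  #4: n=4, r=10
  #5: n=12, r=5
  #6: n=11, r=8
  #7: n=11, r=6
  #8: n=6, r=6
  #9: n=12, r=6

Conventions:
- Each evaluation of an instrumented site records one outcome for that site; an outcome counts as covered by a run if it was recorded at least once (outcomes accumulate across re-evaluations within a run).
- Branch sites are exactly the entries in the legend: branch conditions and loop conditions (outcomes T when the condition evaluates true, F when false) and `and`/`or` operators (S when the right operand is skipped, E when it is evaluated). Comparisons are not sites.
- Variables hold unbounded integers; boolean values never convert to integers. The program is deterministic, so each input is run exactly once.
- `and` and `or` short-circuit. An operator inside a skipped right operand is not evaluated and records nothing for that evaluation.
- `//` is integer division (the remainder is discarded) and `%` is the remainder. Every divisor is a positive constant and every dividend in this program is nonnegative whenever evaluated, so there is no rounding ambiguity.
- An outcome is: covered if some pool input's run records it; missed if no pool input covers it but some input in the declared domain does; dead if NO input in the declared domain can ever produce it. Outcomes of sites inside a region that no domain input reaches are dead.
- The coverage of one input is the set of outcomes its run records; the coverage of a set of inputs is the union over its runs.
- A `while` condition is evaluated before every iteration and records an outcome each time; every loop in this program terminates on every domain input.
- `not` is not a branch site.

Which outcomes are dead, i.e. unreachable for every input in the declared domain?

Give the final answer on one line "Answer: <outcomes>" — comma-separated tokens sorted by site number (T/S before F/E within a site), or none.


running all 90 domain inputs and tallying outcomes:
  reachable outcomes have witnesses, e.g. B1=T (e.g. n=3, r=3), B1=F (e.g. n=3, r=3), B2=T (e.g. n=3, r=3), B2=F (e.g. n=9, r=3)
Answer: none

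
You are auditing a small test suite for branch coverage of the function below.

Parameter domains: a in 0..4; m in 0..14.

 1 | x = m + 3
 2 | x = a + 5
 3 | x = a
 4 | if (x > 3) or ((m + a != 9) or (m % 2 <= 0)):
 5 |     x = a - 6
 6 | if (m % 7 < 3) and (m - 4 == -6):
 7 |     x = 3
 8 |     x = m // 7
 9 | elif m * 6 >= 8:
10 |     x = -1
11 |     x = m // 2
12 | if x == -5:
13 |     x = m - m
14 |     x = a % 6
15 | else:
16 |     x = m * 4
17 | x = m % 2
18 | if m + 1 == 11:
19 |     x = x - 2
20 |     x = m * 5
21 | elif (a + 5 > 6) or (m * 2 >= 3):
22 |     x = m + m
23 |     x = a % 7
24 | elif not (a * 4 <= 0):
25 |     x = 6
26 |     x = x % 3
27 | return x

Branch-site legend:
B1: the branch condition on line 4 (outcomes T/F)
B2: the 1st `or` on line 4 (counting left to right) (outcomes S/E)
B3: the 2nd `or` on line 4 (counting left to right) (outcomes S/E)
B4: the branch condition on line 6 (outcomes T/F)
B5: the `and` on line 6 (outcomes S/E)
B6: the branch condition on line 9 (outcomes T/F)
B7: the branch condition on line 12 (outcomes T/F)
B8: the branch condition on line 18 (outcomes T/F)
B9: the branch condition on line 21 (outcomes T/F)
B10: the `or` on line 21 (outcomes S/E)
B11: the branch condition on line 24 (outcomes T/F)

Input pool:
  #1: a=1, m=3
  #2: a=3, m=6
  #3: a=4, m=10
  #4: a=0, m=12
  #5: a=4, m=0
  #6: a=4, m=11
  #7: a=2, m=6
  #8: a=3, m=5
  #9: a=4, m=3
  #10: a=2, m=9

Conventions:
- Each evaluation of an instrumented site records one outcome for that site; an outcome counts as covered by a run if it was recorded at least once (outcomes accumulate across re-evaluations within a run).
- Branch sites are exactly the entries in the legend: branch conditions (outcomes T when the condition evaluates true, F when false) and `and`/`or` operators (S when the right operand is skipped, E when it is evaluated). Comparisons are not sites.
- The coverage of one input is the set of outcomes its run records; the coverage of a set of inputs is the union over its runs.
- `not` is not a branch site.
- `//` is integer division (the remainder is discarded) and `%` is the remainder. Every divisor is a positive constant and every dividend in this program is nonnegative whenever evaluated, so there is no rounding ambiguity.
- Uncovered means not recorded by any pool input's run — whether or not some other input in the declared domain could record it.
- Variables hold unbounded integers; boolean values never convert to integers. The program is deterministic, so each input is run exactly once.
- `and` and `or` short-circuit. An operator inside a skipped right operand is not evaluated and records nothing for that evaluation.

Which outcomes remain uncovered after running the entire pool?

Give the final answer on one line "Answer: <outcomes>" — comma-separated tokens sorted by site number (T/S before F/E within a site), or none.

test 1 (a=1, m=3) hits B1=T, B2=E, B3=S, B4=F, B5=S, B6=T, B7=F, B8=F, B9=T, B10=E
test 2 (a=3, m=6) hits B1=T, B2=E, B3=E, B4=F, B5=S, B6=T, B7=F, B8=F, B9=T, B10=S
test 3 (a=4, m=10) hits B1=T, B2=S, B4=F, B5=S, B6=T, B7=F, B8=T
test 4 (a=0, m=12) hits B1=T, B2=E, B3=S, B4=F, B5=S, B6=T, B7=F, B8=F, B9=T, B10=E
test 5 (a=4, m=0) hits B1=T, B2=S, B4=F, B5=E, B6=F, B7=F, B8=F, B9=T, B10=S
test 6 (a=4, m=11) hits B1=T, B2=S, B4=F, B5=S, B6=T, B7=F, B8=F, B9=T, B10=S
test 7 (a=2, m=6) hits B1=T, B2=E, B3=S, B4=F, B5=S, B6=T, B7=F, B8=F, B9=T, B10=S
test 8 (a=3, m=5) hits B1=T, B2=E, B3=S, B4=F, B5=S, B6=T, B7=F, B8=F, B9=T, B10=S
test 9 (a=4, m=3) hits B1=T, B2=S, B4=F, B5=S, B6=T, B7=F, B8=F, B9=T, B10=S
test 10 (a=2, m=9) hits B1=T, B2=E, B3=S, B4=F, B5=E, B6=T, B7=F, B8=F, B9=T, B10=S
union over the pool: B1=T, B2=S, B2=E, B3=S, B3=E, B4=F, B5=S, B5=E, B6=T, B6=F, B7=F, B8=T, B8=F, B9=T, B10=S, B10=E
uncovered (6 of 22): B1=F, B4=T, B7=T, B9=F, B11=T, B11=F

Answer: B1=F, B4=T, B7=T, B9=F, B11=T, B11=F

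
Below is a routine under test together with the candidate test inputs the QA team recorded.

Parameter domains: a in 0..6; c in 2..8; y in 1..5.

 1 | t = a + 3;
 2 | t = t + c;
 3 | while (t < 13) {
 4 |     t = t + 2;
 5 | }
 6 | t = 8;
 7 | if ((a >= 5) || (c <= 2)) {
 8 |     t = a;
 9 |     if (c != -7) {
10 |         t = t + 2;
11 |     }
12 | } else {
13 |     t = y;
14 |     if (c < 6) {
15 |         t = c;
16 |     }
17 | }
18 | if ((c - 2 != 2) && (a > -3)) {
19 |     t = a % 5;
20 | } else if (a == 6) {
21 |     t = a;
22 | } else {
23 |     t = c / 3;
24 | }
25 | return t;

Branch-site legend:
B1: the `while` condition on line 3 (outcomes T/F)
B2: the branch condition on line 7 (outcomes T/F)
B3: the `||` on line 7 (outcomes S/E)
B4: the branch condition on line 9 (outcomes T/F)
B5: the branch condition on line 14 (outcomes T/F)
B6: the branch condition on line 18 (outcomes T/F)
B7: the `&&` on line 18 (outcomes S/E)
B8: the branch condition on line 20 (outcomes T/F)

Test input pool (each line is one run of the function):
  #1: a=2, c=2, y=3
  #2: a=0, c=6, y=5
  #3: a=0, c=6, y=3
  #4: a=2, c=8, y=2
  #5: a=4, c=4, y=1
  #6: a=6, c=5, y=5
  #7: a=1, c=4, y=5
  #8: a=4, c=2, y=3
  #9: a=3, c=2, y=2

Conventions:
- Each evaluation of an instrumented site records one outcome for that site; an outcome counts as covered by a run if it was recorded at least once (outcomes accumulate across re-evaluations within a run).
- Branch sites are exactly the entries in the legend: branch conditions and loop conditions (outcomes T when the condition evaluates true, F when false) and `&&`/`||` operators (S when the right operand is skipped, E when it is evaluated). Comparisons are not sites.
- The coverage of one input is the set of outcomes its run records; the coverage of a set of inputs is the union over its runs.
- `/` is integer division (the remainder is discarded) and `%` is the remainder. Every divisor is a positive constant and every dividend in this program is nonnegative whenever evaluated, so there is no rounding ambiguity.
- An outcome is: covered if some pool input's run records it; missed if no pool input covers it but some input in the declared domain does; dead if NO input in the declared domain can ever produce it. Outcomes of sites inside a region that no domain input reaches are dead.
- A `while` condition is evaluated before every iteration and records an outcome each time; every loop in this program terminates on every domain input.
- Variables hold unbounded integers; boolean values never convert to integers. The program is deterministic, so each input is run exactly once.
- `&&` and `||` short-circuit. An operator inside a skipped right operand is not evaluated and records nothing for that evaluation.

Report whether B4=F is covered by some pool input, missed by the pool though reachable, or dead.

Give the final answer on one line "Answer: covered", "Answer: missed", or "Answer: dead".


no pool input records B4=F
checking all 245 inputs in the declared domain: B4=F is never recorded -> dead
Answer: dead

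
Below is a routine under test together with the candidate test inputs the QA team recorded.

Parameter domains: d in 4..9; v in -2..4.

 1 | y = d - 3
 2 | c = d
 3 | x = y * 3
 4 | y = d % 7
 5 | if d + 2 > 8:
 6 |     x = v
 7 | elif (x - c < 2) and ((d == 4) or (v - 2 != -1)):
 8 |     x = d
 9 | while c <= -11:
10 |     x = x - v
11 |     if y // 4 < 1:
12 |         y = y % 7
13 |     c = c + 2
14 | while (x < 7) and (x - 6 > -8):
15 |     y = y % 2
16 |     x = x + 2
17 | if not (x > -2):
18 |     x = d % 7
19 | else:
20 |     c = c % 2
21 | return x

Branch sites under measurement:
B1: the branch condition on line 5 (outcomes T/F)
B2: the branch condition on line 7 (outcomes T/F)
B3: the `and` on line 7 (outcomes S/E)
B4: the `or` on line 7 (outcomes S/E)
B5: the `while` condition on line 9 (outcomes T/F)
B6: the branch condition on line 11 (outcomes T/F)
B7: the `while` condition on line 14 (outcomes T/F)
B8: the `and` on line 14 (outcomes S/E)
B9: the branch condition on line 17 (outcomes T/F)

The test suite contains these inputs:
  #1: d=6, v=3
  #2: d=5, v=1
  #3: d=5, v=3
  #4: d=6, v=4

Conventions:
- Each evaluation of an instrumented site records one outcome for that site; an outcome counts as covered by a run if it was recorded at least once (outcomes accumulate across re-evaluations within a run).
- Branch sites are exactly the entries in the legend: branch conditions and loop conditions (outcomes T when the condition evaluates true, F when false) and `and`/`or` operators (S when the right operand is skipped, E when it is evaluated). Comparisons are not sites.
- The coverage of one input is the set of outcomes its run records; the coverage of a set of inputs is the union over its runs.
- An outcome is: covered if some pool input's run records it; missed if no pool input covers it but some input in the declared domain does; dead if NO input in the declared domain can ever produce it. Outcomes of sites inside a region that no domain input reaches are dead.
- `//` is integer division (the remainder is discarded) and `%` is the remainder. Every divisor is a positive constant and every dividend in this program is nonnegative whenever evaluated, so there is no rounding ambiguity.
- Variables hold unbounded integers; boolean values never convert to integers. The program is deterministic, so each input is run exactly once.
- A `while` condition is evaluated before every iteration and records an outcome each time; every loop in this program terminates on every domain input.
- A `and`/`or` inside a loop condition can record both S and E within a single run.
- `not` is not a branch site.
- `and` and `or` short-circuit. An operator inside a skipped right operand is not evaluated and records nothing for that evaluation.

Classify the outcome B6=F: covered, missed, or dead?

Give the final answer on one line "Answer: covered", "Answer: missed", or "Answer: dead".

no pool input records B6=F
checking all 42 inputs in the declared domain: B6=F is never recorded -> dead

Answer: dead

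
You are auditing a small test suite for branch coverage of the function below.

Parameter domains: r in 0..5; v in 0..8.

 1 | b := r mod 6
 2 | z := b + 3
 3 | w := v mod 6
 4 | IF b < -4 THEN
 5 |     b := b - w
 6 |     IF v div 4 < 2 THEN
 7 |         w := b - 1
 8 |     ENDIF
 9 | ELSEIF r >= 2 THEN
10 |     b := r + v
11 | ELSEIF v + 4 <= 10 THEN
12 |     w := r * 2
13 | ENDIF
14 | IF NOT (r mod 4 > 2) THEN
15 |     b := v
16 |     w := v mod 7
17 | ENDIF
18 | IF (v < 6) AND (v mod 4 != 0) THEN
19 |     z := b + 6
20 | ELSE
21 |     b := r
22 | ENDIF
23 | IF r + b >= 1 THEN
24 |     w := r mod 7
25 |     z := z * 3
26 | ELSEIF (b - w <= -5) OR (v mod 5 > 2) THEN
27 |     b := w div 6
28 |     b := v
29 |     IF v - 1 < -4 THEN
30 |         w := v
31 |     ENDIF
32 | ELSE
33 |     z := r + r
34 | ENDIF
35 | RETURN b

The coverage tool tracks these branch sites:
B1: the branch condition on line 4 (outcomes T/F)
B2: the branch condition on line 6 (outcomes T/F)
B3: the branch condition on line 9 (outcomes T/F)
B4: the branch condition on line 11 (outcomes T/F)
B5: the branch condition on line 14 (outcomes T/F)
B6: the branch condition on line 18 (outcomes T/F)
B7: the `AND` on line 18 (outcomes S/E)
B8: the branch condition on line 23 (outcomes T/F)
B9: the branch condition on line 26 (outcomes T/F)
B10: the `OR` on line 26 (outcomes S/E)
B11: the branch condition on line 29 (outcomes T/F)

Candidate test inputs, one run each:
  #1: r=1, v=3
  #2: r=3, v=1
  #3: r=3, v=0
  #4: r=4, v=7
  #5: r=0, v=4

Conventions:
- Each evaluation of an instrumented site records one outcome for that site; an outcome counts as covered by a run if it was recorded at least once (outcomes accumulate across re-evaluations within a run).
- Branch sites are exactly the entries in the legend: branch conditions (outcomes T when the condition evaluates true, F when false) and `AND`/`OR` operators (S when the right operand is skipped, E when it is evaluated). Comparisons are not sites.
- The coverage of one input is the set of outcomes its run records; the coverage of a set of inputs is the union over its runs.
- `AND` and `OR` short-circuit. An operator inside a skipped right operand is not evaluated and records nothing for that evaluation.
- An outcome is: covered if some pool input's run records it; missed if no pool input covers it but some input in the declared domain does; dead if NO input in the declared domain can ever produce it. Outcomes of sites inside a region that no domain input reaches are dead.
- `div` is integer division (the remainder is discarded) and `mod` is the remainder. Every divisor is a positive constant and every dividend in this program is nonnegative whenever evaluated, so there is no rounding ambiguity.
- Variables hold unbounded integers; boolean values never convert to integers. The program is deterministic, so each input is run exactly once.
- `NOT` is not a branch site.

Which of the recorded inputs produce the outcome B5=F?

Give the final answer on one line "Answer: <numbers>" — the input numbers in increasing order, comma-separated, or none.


input #1 (r=1, v=3): does not produce B5=F
input #2 (r=3, v=1): produces B5=F
input #3 (r=3, v=0): produces B5=F
input #4 (r=4, v=7): does not produce B5=F
input #5 (r=0, v=4): does not produce B5=F
Answer: 2, 3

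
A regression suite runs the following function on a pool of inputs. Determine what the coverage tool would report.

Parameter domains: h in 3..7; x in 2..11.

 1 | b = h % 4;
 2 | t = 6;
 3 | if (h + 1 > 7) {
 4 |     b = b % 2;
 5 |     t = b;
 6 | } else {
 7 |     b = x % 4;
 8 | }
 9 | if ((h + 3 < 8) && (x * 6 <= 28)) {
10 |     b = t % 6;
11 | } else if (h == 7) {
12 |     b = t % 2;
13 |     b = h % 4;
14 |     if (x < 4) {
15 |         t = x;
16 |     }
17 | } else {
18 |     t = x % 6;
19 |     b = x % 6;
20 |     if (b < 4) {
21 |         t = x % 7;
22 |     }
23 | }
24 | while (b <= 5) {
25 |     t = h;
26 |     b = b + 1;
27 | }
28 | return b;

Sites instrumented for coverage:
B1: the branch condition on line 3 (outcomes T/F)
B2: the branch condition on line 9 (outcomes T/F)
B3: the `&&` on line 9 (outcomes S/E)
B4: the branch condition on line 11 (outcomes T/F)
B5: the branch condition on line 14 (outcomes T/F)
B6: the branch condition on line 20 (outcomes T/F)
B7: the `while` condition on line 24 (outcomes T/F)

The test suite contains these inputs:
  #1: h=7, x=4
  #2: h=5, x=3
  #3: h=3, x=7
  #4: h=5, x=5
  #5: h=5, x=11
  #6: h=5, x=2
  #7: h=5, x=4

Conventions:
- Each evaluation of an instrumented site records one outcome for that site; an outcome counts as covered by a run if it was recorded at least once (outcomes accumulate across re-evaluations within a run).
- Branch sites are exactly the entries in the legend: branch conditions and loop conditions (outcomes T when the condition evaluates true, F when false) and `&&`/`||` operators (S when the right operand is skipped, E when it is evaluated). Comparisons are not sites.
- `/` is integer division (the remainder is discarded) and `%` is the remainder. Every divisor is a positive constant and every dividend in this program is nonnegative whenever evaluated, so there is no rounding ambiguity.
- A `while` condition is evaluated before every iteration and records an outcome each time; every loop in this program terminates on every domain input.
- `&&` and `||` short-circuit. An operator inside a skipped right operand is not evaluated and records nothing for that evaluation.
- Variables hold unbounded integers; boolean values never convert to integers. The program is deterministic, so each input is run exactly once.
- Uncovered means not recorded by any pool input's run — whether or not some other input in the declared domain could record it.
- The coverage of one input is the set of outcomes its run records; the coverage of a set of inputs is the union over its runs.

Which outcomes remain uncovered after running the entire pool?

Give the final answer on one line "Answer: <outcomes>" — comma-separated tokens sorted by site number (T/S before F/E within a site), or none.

run #1 (h=7, x=4) runs B1->T, B3->S, B2->F, B4->T, B5->F, B7->T, B7->T, B7->T, B7->F; records B1=T, B2=F, B3=S, B4=T, B5=F, B7=T, B7=F
run #2 (h=5, x=3) runs B1->F, B3->S, B2->F, B4->F, B6->T, B7->T, B7->T, B7->T, B7->F; records B1=F, B2=F, B3=S, B4=F, B6=T, B7=T, B7=F
run #3 (h=3, x=7) runs B1->F, B3->E, B2->F, B4->F, B6->T, B7->T, B7->T, B7->T, B7->T, B7->T, B7->F; records B1=F, B2=F, B3=E, B4=F, B6=T, B7=T, B7=F
run #4 (h=5, x=5) runs B1->F, B3->S, B2->F, B4->F, B6->F, B7->T, B7->F; records B1=F, B2=F, B3=S, B4=F, B6=F, B7=T, B7=F
run #5 (h=5, x=11) runs B1->F, B3->S, B2->F, B4->F, B6->F, B7->T, B7->F; records B1=F, B2=F, B3=S, B4=F, B6=F, B7=T, B7=F
run #6 (h=5, x=2) runs B1->F, B3->S, B2->F, B4->F, B6->T, B7->T, B7->T, B7->T, B7->T, B7->F; records B1=F, B2=F, B3=S, B4=F, B6=T, B7=T, B7=F
run #7 (h=5, x=4) runs B1->F, B3->S, B2->F, B4->F, B6->F, B7->T, B7->T, B7->F; records B1=F, B2=F, B3=S, B4=F, B6=F, B7=T, B7=F
union over the pool: B1=T, B1=F, B2=F, B3=S, B3=E, B4=T, B4=F, B5=F, B6=T, B6=F, B7=T, B7=F
uncovered (2 of 14): B2=T, B5=T

Answer: B2=T, B5=T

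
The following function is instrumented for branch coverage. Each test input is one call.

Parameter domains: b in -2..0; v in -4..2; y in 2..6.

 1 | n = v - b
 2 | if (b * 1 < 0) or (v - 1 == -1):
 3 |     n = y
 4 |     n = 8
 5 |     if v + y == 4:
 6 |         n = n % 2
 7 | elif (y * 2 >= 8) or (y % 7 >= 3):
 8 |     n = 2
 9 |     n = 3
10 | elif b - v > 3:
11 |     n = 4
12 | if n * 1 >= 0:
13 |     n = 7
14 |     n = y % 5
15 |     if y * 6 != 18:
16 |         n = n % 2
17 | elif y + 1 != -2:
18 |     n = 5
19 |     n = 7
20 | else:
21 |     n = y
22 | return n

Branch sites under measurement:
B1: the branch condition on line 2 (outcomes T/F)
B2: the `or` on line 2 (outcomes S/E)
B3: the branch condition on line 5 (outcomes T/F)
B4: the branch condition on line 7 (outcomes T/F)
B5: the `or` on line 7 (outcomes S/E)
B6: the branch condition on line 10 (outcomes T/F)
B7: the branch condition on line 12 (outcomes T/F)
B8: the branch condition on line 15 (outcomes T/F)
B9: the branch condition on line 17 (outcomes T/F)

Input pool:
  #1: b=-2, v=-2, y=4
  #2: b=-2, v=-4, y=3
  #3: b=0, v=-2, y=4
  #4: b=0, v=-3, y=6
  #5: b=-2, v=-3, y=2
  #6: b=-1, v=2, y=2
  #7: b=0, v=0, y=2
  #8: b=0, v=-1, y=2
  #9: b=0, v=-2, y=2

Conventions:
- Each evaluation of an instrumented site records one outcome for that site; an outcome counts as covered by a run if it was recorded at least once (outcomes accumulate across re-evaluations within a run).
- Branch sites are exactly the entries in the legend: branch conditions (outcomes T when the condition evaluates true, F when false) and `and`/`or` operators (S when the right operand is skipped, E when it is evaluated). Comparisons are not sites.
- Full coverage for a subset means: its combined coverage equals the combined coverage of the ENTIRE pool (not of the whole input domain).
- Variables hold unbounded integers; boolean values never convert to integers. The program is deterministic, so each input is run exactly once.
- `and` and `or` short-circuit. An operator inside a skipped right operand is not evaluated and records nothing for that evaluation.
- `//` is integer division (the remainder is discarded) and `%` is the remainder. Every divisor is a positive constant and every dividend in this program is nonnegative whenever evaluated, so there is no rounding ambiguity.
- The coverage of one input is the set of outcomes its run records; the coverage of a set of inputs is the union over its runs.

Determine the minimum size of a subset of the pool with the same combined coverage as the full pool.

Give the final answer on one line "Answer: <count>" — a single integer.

test 1 (b=-2, v=-2, y=4) hits B1=T, B2=S, B3=F, B7=T, B8=T
test 2 (b=-2, v=-4, y=3) hits B1=T, B2=S, B3=F, B7=T, B8=F
test 3 (b=0, v=-2, y=4) hits B1=F, B2=E, B4=T, B5=S, B7=T, B8=T
test 4 (b=0, v=-3, y=6) hits B1=F, B2=E, B4=T, B5=S, B7=T, B8=T
test 5 (b=-2, v=-3, y=2) hits B1=T, B2=S, B3=F, B7=T, B8=T
test 6 (b=-1, v=2, y=2) hits B1=T, B2=S, B3=T, B7=T, B8=T
test 7 (b=0, v=0, y=2) hits B1=T, B2=E, B3=F, B7=T, B8=T
test 8 (b=0, v=-1, y=2) hits B1=F, B2=E, B4=F, B5=E, B6=F, B7=F, B9=T
test 9 (b=0, v=-2, y=2) hits B1=F, B2=E, B4=F, B5=E, B6=F, B7=F, B9=T
the full pool covers 16 outcomes: B1=T, B1=F, B2=S, B2=E, B3=T, B3=F, B4=T, B4=F, B5=S, B5=E, B6=F, B7=T, B7=F, B8=T, B8=F, B9=T
checked all size-1 subsets: none covers 16 outcomes (max 7/16)
checked all size-2 subsets: none covers 16 outcomes (max 12/16)
checked all size-3 subsets: none covers 16 outcomes (max 15/16)
size 4: inputs {2, 3, 6, 8} cover all 16 outcomes, and no lexicographically smaller subset of this size does

Answer: 4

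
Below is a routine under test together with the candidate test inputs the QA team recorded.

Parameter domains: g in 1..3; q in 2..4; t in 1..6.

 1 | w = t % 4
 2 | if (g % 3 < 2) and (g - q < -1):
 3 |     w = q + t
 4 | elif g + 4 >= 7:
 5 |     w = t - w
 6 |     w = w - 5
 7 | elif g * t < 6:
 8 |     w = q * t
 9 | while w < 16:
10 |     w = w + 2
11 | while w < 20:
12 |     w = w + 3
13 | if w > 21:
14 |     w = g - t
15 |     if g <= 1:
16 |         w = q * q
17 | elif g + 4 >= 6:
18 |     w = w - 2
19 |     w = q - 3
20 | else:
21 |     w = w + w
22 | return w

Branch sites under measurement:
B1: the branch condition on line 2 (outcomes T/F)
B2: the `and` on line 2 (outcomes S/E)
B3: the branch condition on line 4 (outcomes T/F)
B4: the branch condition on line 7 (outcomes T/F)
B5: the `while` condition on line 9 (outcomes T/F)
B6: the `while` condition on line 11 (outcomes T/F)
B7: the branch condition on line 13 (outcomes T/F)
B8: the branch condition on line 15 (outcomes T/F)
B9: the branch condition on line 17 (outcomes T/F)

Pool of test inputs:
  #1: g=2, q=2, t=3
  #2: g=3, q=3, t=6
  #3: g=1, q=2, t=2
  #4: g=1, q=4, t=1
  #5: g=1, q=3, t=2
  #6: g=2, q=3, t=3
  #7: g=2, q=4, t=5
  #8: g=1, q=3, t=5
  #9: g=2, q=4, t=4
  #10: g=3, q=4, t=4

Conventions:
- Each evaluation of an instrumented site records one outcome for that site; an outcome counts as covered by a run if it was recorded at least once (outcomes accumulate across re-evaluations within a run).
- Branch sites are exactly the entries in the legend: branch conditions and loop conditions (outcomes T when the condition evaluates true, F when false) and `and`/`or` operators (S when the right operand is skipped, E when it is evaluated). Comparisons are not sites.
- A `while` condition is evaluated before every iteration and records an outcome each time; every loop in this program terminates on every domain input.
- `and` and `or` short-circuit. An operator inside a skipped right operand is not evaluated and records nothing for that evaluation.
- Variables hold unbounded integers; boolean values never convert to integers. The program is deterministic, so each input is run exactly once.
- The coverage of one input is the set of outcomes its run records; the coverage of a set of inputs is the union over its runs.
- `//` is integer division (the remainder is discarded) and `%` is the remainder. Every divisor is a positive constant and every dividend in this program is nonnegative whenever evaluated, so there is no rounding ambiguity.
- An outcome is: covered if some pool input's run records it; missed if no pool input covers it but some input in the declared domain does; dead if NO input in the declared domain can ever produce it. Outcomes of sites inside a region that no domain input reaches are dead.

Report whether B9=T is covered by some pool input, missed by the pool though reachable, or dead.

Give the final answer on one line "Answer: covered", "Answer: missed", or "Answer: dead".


B9=T is recorded by pool input(s) 1, 2, 6, 7, 10 -> covered
Answer: covered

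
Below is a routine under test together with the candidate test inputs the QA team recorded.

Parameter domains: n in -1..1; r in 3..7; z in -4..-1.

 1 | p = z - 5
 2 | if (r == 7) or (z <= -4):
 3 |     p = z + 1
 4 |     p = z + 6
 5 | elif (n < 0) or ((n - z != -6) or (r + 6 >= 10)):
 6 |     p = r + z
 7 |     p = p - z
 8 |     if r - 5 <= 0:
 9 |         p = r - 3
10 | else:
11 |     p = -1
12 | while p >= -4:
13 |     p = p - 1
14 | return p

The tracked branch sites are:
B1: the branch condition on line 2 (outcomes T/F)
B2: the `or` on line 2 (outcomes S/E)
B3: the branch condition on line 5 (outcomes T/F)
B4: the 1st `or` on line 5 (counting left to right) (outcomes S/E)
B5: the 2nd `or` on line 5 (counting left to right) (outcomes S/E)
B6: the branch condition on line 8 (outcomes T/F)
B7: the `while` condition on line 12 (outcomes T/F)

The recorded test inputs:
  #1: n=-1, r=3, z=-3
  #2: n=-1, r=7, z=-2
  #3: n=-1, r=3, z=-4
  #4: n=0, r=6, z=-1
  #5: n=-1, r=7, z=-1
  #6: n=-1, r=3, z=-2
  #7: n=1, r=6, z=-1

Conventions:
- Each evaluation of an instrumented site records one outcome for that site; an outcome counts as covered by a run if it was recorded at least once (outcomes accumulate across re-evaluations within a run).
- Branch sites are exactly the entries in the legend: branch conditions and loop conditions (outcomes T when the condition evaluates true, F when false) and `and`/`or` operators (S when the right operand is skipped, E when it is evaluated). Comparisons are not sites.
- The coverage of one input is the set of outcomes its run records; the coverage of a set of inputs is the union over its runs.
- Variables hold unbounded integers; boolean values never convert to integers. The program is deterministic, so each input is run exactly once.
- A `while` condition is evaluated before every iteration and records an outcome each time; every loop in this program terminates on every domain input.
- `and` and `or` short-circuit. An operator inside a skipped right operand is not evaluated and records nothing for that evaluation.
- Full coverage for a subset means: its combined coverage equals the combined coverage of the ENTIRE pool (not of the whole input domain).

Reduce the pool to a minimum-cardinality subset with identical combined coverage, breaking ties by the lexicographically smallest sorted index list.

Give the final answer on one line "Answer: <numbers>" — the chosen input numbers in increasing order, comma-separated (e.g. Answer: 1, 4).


input #1 (n=-1, r=3, z=-3): covers B1=F, B2=E, B3=T, B4=S, B6=T, B7=T, B7=F
input #2 (n=-1, r=7, z=-2): covers B1=T, B2=S, B7=T, B7=F
input #3 (n=-1, r=3, z=-4): covers B1=T, B2=E, B7=T, B7=F
input #4 (n=0, r=6, z=-1): covers B1=F, B2=E, B3=T, B4=E, B5=S, B6=F, B7=T, B7=F
input #5 (n=-1, r=7, z=-1): covers B1=T, B2=S, B7=T, B7=F
input #6 (n=-1, r=3, z=-2): covers B1=F, B2=E, B3=T, B4=S, B6=T, B7=T, B7=F
input #7 (n=1, r=6, z=-1): covers B1=F, B2=E, B3=T, B4=E, B5=S, B6=F, B7=T, B7=F
union over all inputs: B1=T, B1=F, B2=S, B2=E, B3=T, B4=S, B4=E, B5=S, B6=T, B6=F, B7=T, B7=F (12 outcomes)
size 1 is not enough: best union over all size-1 subsets is 8/12
size 2 is not enough: best union over all size-2 subsets is 10/12
size 3: inputs {1, 2, 4} cover all 12 outcomes, and no lexicographically smaller subset of this size does
Answer: 1, 2, 4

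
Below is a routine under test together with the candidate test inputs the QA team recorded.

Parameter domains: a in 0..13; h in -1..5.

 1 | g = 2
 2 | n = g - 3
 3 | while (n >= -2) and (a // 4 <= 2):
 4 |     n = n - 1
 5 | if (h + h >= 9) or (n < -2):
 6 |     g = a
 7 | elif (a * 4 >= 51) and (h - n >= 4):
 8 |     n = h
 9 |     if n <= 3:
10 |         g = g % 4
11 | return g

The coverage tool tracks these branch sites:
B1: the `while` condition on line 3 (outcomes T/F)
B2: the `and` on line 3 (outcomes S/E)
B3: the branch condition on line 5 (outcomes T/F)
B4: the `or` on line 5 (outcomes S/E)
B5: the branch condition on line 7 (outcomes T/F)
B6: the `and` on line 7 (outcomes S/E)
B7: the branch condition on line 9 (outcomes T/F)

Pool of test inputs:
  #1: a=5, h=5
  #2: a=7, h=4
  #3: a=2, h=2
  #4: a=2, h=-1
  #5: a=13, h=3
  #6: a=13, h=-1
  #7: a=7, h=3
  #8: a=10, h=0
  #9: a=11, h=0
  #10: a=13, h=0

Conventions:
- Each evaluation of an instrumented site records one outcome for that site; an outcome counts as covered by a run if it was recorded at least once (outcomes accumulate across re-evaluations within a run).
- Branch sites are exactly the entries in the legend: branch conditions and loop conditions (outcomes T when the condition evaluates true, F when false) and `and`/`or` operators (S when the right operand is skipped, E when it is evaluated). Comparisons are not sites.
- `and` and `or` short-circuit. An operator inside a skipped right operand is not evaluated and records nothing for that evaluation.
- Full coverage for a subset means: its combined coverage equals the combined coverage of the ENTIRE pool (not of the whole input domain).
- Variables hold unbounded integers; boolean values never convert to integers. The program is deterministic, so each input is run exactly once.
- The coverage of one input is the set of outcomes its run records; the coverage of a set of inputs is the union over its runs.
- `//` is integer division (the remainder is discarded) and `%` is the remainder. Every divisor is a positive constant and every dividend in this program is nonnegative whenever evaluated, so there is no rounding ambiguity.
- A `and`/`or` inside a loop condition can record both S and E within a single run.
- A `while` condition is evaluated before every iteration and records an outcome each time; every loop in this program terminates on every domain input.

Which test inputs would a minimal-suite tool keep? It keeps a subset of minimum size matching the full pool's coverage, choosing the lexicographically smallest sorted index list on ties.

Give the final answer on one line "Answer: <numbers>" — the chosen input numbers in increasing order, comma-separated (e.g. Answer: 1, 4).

input #1 (a=5, h=5): covers B1=T, B1=F, B2=S, B2=E, B3=T, B4=S
input #2 (a=7, h=4): covers B1=T, B1=F, B2=S, B2=E, B3=T, B4=E
input #3 (a=2, h=2): covers B1=T, B1=F, B2=S, B2=E, B3=T, B4=E
input #4 (a=2, h=-1): covers B1=T, B1=F, B2=S, B2=E, B3=T, B4=E
input #5 (a=13, h=3): covers B1=F, B2=E, B3=F, B4=E, B5=T, B6=E, B7=T
input #6 (a=13, h=-1): covers B1=F, B2=E, B3=F, B4=E, B5=F, B6=E
input #7 (a=7, h=3): covers B1=T, B1=F, B2=S, B2=E, B3=T, B4=E
input #8 (a=10, h=0): covers B1=T, B1=F, B2=S, B2=E, B3=T, B4=E
input #9 (a=11, h=0): covers B1=T, B1=F, B2=S, B2=E, B3=T, B4=E
input #10 (a=13, h=0): covers B1=F, B2=E, B3=F, B4=E, B5=F, B6=E
together the pool reaches 12 outcomes: B1=T, B1=F, B2=S, B2=E, B3=T, B3=F, B4=S, B4=E, B5=T, B5=F, B6=E, B7=T
no size-1 subset reaches all 12 outcomes (best union: 7/12)
no size-2 subset reaches all 12 outcomes (best union: 11/12)
size 3: inputs {1, 5, 6} cover all 12 outcomes, and no lexicographically smaller subset of this size does

Answer: 1, 5, 6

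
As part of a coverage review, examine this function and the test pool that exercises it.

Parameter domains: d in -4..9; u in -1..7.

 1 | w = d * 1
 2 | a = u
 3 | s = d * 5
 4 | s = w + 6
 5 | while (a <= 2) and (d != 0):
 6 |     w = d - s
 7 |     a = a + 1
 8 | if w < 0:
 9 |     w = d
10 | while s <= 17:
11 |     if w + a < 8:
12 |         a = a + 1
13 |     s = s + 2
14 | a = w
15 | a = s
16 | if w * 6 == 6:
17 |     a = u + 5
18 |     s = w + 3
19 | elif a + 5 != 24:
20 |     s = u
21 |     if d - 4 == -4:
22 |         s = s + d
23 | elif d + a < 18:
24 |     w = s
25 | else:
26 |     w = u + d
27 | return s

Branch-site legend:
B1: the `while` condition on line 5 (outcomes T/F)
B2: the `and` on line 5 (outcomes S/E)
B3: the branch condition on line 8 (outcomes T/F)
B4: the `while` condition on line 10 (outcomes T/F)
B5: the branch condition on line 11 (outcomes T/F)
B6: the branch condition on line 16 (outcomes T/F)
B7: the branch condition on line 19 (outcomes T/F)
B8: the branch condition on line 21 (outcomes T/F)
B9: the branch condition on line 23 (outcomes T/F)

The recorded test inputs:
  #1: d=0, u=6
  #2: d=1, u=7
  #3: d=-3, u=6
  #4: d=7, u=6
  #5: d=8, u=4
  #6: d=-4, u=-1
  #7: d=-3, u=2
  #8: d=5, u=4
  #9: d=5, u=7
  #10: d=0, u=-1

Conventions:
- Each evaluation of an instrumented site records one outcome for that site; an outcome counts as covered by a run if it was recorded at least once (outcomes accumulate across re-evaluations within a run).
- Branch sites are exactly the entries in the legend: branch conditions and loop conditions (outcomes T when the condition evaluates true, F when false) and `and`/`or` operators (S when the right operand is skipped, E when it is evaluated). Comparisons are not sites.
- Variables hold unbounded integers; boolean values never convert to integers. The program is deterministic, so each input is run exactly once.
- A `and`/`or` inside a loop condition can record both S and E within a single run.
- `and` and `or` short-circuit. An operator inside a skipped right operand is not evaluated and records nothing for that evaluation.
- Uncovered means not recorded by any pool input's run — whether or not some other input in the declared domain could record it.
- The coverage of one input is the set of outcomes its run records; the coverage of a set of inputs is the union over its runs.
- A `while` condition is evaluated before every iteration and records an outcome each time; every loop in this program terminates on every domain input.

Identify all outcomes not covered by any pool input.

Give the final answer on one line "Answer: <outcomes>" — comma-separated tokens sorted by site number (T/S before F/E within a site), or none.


#1 (d=0, u=6) -> B2->S, B1->F, B3->F, B4->T, B5->T, B4->T, B5->T, B4->T, B5->F, B4->T, B5->F, B4->T, B5->F, B4->T, ...; covered: B1=F, B2=S, B3=F, B4=T, B4=F, B5=T, B5=F, B6=F, B7=T, B8=T
#2 (d=1, u=7) -> B2->S, B1->F, B3->F, B4->T, B5->F, B4->T, B5->F, B4->T, B5->F, B4->T, B5->F, B4->T, B5->F, B4->T, ...; covered: B1=F, B2=S, B3=F, B4=T, B4=F, B5=F, B6=T
#3 (d=-3, u=6) -> B2->S, B1->F, B3->T, B4->T, B5->T, B4->T, B5->T, B4->T, B5->T, B4->T, B5->T, B4->T, B5->T, B4->T, ...; covered: B1=F, B2=S, B3=T, B4=T, B4=F, B5=T, B5=F, B6=F, B7=F, B9=T
#4 (d=7, u=6) -> B2->S, B1->F, B3->F, B4->T, B5->F, B4->T, B5->F, B4->T, B5->F, B4->F, B6->F, B7->F, B9->F; covered: B1=F, B2=S, B3=F, B4=T, B4=F, B5=F, B6=F, B7=F, B9=F
#5 (d=8, u=4) -> B2->S, B1->F, B3->F, B4->T, B5->F, B4->T, B5->F, B4->F, B6->F, B7->T, B8->F; covered: B1=F, B2=S, B3=F, B4=T, B4=F, B5=F, B6=F, B7=T, B8=F
#6 (d=-4, u=-1) -> B2->E, B1->T, B2->E, B1->T, B2->E, B1->T, B2->E, B1->T, B2->S, B1->F, B3->T, B4->T, B5->T, B4->T, ...; covered: B1=T, B1=F, B2=S, B2=E, B3=T, B4=T, B4=F, B5=T, B6=F, B7=T, B8=F
#7 (d=-3, u=2) -> B2->E, B1->T, B2->S, B1->F, B3->T, B4->T, B5->T, B4->T, B5->T, B4->T, B5->T, B4->T, B5->T, B4->T, ...; covered: B1=T, B1=F, B2=S, B2=E, B3=T, B4=T, B4=F, B5=T, B6=F, B7=F, B9=T
#8 (d=5, u=4) -> B2->S, B1->F, B3->F, B4->T, B5->F, B4->T, B5->F, B4->T, B5->F, B4->T, B5->F, B4->F, B6->F, B7->F, ...; covered: B1=F, B2=S, B3=F, B4=T, B4=F, B5=F, B6=F, B7=F, B9=F
#9 (d=5, u=7) -> B2->S, B1->F, B3->F, B4->T, B5->F, B4->T, B5->F, B4->T, B5->F, B4->T, B5->F, B4->F, B6->F, B7->F, ...; covered: B1=F, B2=S, B3=F, B4=T, B4=F, B5=F, B6=F, B7=F, B9=F
#10 (d=0, u=-1) -> B2->E, B1->F, B3->F, B4->T, B5->T, B4->T, B5->T, B4->T, B5->T, B4->T, B5->T, B4->T, B5->T, B4->T, ...; covered: B1=F, B2=E, B3=F, B4=T, B4=F, B5=T, B6=F, B7=T, B8=T
union over the pool: B1=T, B1=F, B2=S, B2=E, B3=T, B3=F, B4=T, B4=F, B5=T, B5=F, B6=T, B6=F, B7=T, B7=F, B8=T, B8=F, B9=T, B9=F
uncovered (0 of 18): none
Answer: none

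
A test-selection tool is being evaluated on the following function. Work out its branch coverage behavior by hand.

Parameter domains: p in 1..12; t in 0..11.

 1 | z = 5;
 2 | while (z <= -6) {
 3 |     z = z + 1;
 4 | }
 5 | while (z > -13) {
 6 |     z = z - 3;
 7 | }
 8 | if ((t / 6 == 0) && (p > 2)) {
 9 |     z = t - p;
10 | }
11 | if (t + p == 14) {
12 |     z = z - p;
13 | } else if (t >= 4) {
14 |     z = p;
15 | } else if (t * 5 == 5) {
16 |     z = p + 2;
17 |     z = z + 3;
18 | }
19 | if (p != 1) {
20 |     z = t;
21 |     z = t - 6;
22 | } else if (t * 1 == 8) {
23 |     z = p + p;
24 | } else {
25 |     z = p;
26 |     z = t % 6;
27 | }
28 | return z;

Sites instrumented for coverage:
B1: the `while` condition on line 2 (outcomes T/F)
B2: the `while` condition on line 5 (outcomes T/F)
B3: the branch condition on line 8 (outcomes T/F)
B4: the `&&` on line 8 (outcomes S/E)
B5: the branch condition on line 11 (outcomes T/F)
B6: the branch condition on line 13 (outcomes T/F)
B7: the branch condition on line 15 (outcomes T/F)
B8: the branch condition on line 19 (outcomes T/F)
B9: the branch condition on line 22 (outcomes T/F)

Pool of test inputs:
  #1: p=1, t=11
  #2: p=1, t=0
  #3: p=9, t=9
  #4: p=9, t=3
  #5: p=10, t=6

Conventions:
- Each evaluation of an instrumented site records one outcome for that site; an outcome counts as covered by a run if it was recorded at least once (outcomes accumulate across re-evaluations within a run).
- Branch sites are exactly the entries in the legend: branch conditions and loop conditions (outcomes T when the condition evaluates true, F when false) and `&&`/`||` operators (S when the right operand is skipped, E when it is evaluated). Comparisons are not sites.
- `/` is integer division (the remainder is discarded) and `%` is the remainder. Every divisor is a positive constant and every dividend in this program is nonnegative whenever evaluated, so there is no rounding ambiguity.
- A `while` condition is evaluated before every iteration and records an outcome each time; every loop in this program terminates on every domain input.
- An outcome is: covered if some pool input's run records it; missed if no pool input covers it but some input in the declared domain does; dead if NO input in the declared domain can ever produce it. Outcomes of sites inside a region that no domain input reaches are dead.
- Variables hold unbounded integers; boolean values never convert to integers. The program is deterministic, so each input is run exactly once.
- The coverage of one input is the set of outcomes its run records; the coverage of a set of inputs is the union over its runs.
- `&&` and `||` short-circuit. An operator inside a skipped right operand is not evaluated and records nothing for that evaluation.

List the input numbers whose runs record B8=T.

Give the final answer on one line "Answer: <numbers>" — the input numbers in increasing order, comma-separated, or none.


input #1 (p=1, t=11): never hits B8=T
input #2 (p=1, t=0): never hits B8=T
input #3 (p=9, t=9): hits B8=T
input #4 (p=9, t=3): hits B8=T
input #5 (p=10, t=6): hits B8=T
Answer: 3, 4, 5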